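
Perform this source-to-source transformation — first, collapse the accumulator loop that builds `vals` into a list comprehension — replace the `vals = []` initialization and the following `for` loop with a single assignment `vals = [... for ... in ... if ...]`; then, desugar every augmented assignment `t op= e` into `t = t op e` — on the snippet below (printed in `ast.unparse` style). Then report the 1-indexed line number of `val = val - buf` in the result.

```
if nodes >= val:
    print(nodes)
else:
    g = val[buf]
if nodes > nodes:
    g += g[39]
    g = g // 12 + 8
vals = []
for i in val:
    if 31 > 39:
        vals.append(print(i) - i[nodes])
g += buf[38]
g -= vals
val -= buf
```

Transformed code:
if nodes >= val:
    print(nodes)
else:
    g = val[buf]
if nodes > nodes:
    g = g + g[39]
    g = g // 12 + 8
vals = [print(i) - i[nodes] for i in val if 31 > 39]
g = g + buf[38]
g = g - vals
val = val - buf

11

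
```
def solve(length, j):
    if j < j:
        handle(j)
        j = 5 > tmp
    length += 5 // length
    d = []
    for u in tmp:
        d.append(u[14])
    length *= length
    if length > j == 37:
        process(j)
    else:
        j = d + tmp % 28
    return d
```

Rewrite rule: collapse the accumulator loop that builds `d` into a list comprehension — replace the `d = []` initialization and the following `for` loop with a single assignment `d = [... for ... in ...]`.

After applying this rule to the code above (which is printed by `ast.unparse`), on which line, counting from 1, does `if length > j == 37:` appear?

8

Transformed code:
def solve(length, j):
    if j < j:
        handle(j)
        j = 5 > tmp
    length += 5 // length
    d = [u[14] for u in tmp]
    length *= length
    if length > j == 37:
        process(j)
    else:
        j = d + tmp % 28
    return d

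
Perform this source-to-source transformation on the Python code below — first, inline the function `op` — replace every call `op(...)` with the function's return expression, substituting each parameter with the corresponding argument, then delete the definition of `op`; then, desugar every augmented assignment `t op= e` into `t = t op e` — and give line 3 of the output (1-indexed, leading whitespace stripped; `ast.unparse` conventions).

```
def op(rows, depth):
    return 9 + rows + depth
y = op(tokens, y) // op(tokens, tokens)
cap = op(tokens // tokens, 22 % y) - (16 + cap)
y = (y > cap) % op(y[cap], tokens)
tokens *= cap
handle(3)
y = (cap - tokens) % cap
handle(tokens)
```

y = (y > cap) % (9 + y[cap] + tokens)

Transformed code:
y = (9 + tokens + y) // (9 + tokens + tokens)
cap = 9 + tokens // tokens + 22 % y - (16 + cap)
y = (y > cap) % (9 + y[cap] + tokens)
tokens = tokens * cap
handle(3)
y = (cap - tokens) % cap
handle(tokens)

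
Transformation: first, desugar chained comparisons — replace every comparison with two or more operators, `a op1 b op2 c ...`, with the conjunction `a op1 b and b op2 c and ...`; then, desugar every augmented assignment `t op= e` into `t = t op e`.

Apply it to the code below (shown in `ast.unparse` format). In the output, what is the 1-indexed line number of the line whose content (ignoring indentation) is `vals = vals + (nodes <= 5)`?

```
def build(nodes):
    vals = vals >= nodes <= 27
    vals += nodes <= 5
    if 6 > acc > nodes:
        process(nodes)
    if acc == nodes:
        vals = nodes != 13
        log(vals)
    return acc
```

Transformed code:
def build(nodes):
    vals = vals >= nodes and nodes <= 27
    vals = vals + (nodes <= 5)
    if 6 > acc and acc > nodes:
        process(nodes)
    if acc == nodes:
        vals = nodes != 13
        log(vals)
    return acc

3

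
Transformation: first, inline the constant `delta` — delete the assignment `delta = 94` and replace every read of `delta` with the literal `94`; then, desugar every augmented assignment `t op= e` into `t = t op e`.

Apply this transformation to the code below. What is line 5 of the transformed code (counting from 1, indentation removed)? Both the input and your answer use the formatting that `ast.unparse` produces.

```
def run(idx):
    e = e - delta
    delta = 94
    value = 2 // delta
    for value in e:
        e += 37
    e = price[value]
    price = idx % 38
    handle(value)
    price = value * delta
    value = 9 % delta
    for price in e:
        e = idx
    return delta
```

Transformed code:
def run(idx):
    e = e - 94
    value = 2 // 94
    for value in e:
        e = e + 37
    e = price[value]
    price = idx % 38
    handle(value)
    price = value * 94
    value = 9 % 94
    for price in e:
        e = idx
    return 94

e = e + 37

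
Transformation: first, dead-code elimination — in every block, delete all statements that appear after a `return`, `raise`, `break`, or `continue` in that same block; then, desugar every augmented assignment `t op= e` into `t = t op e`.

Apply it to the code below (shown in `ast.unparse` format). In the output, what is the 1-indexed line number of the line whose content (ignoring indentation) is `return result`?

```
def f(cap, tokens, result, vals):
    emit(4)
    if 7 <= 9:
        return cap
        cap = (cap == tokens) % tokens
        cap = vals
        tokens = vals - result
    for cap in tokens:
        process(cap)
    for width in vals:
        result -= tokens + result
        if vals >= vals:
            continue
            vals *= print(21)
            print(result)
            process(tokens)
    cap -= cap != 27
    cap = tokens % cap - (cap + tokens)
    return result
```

13

Transformed code:
def f(cap, tokens, result, vals):
    emit(4)
    if 7 <= 9:
        return cap
    for cap in tokens:
        process(cap)
    for width in vals:
        result = result - (tokens + result)
        if vals >= vals:
            continue
    cap = cap - (cap != 27)
    cap = tokens % cap - (cap + tokens)
    return result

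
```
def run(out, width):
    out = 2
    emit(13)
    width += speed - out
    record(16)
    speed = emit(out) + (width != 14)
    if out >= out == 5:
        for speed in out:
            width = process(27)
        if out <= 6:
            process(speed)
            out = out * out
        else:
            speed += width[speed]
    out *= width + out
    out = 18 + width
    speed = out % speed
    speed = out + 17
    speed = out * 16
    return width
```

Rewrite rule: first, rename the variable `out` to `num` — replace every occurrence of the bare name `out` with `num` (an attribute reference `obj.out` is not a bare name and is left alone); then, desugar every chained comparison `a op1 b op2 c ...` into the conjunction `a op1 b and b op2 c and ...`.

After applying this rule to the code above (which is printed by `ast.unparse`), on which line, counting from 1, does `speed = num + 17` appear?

Transformed code:
def run(num, width):
    num = 2
    emit(13)
    width += speed - num
    record(16)
    speed = emit(num) + (width != 14)
    if num >= num and num == 5:
        for speed in num:
            width = process(27)
        if num <= 6:
            process(speed)
            num = num * num
        else:
            speed += width[speed]
    num *= width + num
    num = 18 + width
    speed = num % speed
    speed = num + 17
    speed = num * 16
    return width

18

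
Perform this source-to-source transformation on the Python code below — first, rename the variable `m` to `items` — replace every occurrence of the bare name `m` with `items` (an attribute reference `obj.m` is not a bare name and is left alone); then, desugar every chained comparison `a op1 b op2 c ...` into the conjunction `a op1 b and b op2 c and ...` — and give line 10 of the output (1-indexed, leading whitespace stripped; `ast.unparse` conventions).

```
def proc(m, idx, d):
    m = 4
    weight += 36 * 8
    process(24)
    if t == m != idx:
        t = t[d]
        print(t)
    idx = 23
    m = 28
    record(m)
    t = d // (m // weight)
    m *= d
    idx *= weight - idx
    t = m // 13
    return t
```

Transformed code:
def proc(items, idx, d):
    items = 4
    weight += 36 * 8
    process(24)
    if t == items and items != idx:
        t = t[d]
        print(t)
    idx = 23
    items = 28
    record(items)
    t = d // (items // weight)
    items *= d
    idx *= weight - idx
    t = items // 13
    return t

record(items)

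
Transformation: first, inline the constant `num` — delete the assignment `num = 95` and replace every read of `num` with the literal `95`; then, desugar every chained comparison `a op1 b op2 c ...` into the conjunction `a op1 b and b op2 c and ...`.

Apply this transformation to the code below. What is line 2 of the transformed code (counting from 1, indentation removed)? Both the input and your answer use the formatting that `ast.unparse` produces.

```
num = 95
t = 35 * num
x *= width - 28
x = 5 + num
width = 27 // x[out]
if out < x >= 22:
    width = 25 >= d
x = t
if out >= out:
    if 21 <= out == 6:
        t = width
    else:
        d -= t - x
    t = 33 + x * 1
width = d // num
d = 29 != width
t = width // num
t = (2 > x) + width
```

x *= width - 28

Transformed code:
t = 35 * 95
x *= width - 28
x = 5 + 95
width = 27 // x[out]
if out < x and x >= 22:
    width = 25 >= d
x = t
if out >= out:
    if 21 <= out and out == 6:
        t = width
    else:
        d -= t - x
    t = 33 + x * 1
width = d // 95
d = 29 != width
t = width // 95
t = (2 > x) + width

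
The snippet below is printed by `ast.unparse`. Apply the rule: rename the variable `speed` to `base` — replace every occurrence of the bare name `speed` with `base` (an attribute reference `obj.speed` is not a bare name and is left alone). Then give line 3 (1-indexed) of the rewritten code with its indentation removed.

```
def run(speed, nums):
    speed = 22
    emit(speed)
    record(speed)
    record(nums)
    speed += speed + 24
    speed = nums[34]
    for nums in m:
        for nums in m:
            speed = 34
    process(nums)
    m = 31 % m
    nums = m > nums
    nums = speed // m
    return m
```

emit(base)

Transformed code:
def run(base, nums):
    base = 22
    emit(base)
    record(base)
    record(nums)
    base += base + 24
    base = nums[34]
    for nums in m:
        for nums in m:
            base = 34
    process(nums)
    m = 31 % m
    nums = m > nums
    nums = base // m
    return m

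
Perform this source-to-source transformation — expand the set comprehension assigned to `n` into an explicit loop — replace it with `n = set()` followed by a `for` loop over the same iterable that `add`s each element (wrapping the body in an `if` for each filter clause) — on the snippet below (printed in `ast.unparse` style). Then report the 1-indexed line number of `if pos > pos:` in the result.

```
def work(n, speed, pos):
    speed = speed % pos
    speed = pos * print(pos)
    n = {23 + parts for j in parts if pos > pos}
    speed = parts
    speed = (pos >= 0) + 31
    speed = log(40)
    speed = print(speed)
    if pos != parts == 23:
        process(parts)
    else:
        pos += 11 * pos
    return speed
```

6

Transformed code:
def work(n, speed, pos):
    speed = speed % pos
    speed = pos * print(pos)
    n = set()
    for j in parts:
        if pos > pos:
            n.add(23 + parts)
    speed = parts
    speed = (pos >= 0) + 31
    speed = log(40)
    speed = print(speed)
    if pos != parts == 23:
        process(parts)
    else:
        pos += 11 * pos
    return speed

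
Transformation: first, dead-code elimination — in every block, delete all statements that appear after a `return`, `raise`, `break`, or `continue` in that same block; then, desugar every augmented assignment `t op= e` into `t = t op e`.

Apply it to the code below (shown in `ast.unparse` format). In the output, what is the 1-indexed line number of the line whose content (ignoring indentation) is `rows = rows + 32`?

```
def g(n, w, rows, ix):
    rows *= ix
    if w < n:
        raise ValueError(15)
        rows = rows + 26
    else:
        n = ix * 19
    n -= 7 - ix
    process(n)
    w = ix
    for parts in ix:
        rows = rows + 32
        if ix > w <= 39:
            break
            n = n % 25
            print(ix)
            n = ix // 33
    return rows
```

11

Transformed code:
def g(n, w, rows, ix):
    rows = rows * ix
    if w < n:
        raise ValueError(15)
    else:
        n = ix * 19
    n = n - (7 - ix)
    process(n)
    w = ix
    for parts in ix:
        rows = rows + 32
        if ix > w <= 39:
            break
    return rows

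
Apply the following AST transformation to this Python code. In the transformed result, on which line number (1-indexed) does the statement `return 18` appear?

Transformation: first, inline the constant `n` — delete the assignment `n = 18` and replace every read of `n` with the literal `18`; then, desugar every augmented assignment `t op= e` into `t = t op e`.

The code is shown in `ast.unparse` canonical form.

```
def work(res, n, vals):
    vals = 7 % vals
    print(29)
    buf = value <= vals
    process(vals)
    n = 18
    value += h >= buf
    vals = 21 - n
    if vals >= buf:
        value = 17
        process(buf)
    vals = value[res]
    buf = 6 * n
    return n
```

Transformed code:
def work(res, n, vals):
    vals = 7 % vals
    print(29)
    buf = value <= vals
    process(vals)
    value = value + (h >= buf)
    vals = 21 - 18
    if vals >= buf:
        value = 17
        process(buf)
    vals = value[res]
    buf = 6 * 18
    return 18

13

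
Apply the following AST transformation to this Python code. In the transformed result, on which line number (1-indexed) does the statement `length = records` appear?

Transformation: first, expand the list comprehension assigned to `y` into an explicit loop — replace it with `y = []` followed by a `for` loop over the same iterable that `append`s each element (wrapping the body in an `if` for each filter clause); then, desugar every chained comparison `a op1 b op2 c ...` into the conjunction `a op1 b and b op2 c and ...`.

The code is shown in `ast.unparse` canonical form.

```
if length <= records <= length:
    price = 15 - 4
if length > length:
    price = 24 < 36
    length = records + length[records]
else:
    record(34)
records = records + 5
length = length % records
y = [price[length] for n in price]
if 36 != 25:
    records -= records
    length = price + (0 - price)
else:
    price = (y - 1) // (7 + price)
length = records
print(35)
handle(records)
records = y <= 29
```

Transformed code:
if length <= records and records <= length:
    price = 15 - 4
if length > length:
    price = 24 < 36
    length = records + length[records]
else:
    record(34)
records = records + 5
length = length % records
y = []
for n in price:
    y.append(price[length])
if 36 != 25:
    records -= records
    length = price + (0 - price)
else:
    price = (y - 1) // (7 + price)
length = records
print(35)
handle(records)
records = y <= 29

18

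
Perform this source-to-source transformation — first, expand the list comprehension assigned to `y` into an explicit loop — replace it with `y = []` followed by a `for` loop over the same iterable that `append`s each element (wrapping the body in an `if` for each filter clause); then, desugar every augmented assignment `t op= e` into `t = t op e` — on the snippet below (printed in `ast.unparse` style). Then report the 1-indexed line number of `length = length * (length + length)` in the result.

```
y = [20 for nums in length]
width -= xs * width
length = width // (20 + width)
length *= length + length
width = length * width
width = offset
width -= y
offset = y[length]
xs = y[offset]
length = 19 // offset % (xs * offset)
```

6

Transformed code:
y = []
for nums in length:
    y.append(20)
width = width - xs * width
length = width // (20 + width)
length = length * (length + length)
width = length * width
width = offset
width = width - y
offset = y[length]
xs = y[offset]
length = 19 // offset % (xs * offset)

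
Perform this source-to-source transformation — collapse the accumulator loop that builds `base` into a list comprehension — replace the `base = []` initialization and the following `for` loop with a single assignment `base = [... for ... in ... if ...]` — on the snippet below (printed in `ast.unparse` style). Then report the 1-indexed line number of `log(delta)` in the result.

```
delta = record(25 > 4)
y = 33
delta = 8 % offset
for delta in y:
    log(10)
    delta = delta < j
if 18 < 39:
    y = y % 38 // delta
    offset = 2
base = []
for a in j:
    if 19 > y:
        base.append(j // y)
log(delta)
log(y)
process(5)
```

Transformed code:
delta = record(25 > 4)
y = 33
delta = 8 % offset
for delta in y:
    log(10)
    delta = delta < j
if 18 < 39:
    y = y % 38 // delta
    offset = 2
base = [j // y for a in j if 19 > y]
log(delta)
log(y)
process(5)

11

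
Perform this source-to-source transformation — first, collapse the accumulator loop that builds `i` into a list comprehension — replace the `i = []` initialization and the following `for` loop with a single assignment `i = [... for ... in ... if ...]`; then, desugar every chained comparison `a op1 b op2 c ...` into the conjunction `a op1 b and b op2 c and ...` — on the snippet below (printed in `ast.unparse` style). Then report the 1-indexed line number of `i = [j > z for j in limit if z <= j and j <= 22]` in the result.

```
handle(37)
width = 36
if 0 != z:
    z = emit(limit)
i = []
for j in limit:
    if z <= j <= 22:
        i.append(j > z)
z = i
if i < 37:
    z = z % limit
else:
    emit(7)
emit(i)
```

5

Transformed code:
handle(37)
width = 36
if 0 != z:
    z = emit(limit)
i = [j > z for j in limit if z <= j and j <= 22]
z = i
if i < 37:
    z = z % limit
else:
    emit(7)
emit(i)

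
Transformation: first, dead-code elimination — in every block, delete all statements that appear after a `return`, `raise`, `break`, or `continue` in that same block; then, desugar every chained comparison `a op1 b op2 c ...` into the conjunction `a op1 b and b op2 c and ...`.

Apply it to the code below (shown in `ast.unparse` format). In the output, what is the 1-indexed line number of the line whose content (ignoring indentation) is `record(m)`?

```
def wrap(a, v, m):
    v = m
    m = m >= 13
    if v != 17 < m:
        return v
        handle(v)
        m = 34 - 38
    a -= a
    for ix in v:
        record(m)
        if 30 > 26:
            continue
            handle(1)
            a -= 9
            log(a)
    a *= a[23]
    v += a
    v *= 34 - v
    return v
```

Transformed code:
def wrap(a, v, m):
    v = m
    m = m >= 13
    if v != 17 and 17 < m:
        return v
    a -= a
    for ix in v:
        record(m)
        if 30 > 26:
            continue
    a *= a[23]
    v += a
    v *= 34 - v
    return v

8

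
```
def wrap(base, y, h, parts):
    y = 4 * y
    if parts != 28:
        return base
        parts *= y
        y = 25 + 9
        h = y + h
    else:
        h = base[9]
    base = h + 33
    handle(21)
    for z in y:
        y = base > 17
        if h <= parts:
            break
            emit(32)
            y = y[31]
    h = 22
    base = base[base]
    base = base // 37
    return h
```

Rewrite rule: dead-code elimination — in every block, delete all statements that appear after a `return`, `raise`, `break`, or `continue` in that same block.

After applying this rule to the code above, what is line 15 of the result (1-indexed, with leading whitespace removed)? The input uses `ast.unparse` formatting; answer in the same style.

Transformed code:
def wrap(base, y, h, parts):
    y = 4 * y
    if parts != 28:
        return base
    else:
        h = base[9]
    base = h + 33
    handle(21)
    for z in y:
        y = base > 17
        if h <= parts:
            break
    h = 22
    base = base[base]
    base = base // 37
    return h

base = base // 37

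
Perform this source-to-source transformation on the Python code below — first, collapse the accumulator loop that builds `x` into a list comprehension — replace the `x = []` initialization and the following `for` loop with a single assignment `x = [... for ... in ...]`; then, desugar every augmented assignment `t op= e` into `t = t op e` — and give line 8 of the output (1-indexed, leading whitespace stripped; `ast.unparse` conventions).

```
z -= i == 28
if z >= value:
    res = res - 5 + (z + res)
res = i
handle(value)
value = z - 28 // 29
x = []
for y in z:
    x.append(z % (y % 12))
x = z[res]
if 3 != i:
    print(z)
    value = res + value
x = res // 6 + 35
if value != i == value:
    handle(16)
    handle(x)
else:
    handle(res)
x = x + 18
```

x = z[res]

Transformed code:
z = z - (i == 28)
if z >= value:
    res = res - 5 + (z + res)
res = i
handle(value)
value = z - 28 // 29
x = [z % (y % 12) for y in z]
x = z[res]
if 3 != i:
    print(z)
    value = res + value
x = res // 6 + 35
if value != i == value:
    handle(16)
    handle(x)
else:
    handle(res)
x = x + 18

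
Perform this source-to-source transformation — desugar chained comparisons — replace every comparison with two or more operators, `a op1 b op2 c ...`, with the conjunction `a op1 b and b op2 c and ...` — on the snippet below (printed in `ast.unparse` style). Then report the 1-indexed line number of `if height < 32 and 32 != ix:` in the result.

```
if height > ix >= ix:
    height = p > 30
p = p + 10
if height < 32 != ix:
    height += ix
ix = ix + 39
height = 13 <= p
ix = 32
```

Transformed code:
if height > ix and ix >= ix:
    height = p > 30
p = p + 10
if height < 32 and 32 != ix:
    height += ix
ix = ix + 39
height = 13 <= p
ix = 32

4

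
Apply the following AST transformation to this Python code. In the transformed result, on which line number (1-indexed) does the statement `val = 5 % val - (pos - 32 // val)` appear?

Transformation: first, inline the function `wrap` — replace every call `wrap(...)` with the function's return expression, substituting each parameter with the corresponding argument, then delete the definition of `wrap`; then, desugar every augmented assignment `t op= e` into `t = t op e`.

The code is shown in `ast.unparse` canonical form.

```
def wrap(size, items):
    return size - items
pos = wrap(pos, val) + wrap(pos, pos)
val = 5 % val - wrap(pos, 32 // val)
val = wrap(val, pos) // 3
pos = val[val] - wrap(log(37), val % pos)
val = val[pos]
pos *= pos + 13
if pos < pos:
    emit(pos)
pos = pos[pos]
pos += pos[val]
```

2

Transformed code:
pos = pos - val + (pos - pos)
val = 5 % val - (pos - 32 // val)
val = (val - pos) // 3
pos = val[val] - (log(37) - val % pos)
val = val[pos]
pos = pos * (pos + 13)
if pos < pos:
    emit(pos)
pos = pos[pos]
pos = pos + pos[val]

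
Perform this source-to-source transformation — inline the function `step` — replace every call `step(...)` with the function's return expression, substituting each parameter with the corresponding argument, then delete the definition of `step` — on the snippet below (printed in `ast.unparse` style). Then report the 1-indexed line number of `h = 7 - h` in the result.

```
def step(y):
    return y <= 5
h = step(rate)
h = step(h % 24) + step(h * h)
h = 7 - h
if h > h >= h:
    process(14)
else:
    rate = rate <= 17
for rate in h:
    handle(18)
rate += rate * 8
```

3

Transformed code:
h = rate <= 5
h = (h % 24 <= 5) + (h * h <= 5)
h = 7 - h
if h > h >= h:
    process(14)
else:
    rate = rate <= 17
for rate in h:
    handle(18)
rate += rate * 8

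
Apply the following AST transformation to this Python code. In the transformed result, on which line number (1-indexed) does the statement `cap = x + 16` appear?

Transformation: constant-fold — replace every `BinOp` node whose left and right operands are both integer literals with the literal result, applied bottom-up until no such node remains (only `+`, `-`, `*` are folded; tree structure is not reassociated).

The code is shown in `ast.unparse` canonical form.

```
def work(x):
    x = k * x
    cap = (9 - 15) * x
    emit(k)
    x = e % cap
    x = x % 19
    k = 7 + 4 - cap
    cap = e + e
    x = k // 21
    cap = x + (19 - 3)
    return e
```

Transformed code:
def work(x):
    x = k * x
    cap = -6 * x
    emit(k)
    x = e % cap
    x = x % 19
    k = 11 - cap
    cap = e + e
    x = k // 21
    cap = x + 16
    return e

10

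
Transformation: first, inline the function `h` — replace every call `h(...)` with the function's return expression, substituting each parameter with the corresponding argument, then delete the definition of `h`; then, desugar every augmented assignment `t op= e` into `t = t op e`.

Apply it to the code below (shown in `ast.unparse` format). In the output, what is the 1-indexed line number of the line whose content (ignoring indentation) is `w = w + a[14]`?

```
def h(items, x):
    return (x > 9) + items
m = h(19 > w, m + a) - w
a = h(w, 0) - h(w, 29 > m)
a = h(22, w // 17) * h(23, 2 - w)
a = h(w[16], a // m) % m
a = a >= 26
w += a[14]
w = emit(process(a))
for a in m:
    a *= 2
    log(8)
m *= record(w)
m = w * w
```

Transformed code:
m = (m + a > 9) + (19 > w) - w
a = (0 > 9) + w - (((29 > m) > 9) + w)
a = ((w // 17 > 9) + 22) * ((2 - w > 9) + 23)
a = ((a // m > 9) + w[16]) % m
a = a >= 26
w = w + a[14]
w = emit(process(a))
for a in m:
    a = a * 2
    log(8)
m = m * record(w)
m = w * w

6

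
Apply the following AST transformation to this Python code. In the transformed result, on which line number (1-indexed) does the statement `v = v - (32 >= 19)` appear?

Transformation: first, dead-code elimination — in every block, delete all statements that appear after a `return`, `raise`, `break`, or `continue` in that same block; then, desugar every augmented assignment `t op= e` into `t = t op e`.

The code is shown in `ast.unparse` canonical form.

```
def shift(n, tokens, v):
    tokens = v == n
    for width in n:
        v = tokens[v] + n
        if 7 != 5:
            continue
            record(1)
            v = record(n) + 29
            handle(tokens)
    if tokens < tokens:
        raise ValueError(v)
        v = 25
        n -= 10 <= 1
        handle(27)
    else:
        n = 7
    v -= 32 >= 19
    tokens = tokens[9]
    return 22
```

11

Transformed code:
def shift(n, tokens, v):
    tokens = v == n
    for width in n:
        v = tokens[v] + n
        if 7 != 5:
            continue
    if tokens < tokens:
        raise ValueError(v)
    else:
        n = 7
    v = v - (32 >= 19)
    tokens = tokens[9]
    return 22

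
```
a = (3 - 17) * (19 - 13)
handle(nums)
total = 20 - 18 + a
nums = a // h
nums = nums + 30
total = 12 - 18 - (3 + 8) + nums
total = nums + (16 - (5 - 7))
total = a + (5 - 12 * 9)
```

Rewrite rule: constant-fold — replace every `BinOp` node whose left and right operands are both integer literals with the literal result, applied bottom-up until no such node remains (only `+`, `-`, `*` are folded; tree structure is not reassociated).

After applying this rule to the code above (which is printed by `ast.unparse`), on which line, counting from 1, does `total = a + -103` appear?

8

Transformed code:
a = -84
handle(nums)
total = 2 + a
nums = a // h
nums = nums + 30
total = -17 + nums
total = nums + 18
total = a + -103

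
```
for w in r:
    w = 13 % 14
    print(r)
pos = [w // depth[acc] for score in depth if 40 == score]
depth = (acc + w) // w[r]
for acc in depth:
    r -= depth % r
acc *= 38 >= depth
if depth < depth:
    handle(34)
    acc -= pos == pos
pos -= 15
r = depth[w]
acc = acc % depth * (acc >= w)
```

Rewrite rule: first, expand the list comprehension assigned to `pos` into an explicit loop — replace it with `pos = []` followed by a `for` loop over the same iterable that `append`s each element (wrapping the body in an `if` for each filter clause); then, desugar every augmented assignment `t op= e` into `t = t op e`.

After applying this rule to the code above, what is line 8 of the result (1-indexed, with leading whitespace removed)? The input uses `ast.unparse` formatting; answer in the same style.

depth = (acc + w) // w[r]

Transformed code:
for w in r:
    w = 13 % 14
    print(r)
pos = []
for score in depth:
    if 40 == score:
        pos.append(w // depth[acc])
depth = (acc + w) // w[r]
for acc in depth:
    r = r - depth % r
acc = acc * (38 >= depth)
if depth < depth:
    handle(34)
    acc = acc - (pos == pos)
pos = pos - 15
r = depth[w]
acc = acc % depth * (acc >= w)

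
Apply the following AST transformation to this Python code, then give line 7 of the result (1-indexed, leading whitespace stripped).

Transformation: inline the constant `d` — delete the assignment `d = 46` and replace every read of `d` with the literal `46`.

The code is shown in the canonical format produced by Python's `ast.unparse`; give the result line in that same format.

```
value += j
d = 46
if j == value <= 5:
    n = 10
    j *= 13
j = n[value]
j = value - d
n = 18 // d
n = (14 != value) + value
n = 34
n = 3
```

n = 18 // 46

Transformed code:
value += j
if j == value <= 5:
    n = 10
    j *= 13
j = n[value]
j = value - 46
n = 18 // 46
n = (14 != value) + value
n = 34
n = 3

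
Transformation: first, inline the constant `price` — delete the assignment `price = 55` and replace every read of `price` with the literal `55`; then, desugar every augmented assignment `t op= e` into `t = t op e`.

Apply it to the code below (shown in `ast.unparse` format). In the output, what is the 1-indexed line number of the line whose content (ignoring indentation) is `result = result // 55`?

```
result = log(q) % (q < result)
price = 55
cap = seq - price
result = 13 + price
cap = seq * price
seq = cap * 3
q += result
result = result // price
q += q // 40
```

Transformed code:
result = log(q) % (q < result)
cap = seq - 55
result = 13 + 55
cap = seq * 55
seq = cap * 3
q = q + result
result = result // 55
q = q + q // 40

7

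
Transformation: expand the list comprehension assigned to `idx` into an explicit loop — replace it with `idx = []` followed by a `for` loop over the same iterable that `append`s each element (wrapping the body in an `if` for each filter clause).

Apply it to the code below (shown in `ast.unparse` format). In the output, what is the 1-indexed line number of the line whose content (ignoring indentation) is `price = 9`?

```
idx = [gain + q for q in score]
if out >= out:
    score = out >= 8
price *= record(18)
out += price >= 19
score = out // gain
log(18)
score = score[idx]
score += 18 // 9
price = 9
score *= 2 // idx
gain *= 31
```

Transformed code:
idx = []
for q in score:
    idx.append(gain + q)
if out >= out:
    score = out >= 8
price *= record(18)
out += price >= 19
score = out // gain
log(18)
score = score[idx]
score += 18 // 9
price = 9
score *= 2 // idx
gain *= 31

12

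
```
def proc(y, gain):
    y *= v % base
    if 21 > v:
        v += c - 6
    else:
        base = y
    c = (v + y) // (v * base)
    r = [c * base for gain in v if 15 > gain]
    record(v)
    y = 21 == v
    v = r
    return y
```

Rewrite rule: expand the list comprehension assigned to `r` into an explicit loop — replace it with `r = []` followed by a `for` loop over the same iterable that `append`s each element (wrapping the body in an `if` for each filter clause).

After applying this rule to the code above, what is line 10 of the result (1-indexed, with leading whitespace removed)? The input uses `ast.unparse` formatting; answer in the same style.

Transformed code:
def proc(y, gain):
    y *= v % base
    if 21 > v:
        v += c - 6
    else:
        base = y
    c = (v + y) // (v * base)
    r = []
    for gain in v:
        if 15 > gain:
            r.append(c * base)
    record(v)
    y = 21 == v
    v = r
    return y

if 15 > gain:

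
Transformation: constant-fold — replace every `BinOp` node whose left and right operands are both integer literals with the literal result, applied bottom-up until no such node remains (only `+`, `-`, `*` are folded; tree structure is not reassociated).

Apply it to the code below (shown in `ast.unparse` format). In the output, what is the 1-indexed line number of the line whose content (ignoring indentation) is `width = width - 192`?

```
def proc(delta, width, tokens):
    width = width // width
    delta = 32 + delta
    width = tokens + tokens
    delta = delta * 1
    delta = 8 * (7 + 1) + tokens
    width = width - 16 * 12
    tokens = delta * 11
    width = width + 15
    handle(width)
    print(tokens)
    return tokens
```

Transformed code:
def proc(delta, width, tokens):
    width = width // width
    delta = 32 + delta
    width = tokens + tokens
    delta = delta * 1
    delta = 64 + tokens
    width = width - 192
    tokens = delta * 11
    width = width + 15
    handle(width)
    print(tokens)
    return tokens

7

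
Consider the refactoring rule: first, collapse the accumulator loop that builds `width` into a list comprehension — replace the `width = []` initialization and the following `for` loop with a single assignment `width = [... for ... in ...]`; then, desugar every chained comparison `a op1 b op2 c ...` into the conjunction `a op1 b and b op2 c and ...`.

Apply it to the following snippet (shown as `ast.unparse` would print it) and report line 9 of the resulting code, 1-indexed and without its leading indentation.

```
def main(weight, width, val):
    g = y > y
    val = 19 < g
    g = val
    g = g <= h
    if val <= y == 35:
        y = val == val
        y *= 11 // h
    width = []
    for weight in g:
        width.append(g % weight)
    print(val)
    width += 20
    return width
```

Transformed code:
def main(weight, width, val):
    g = y > y
    val = 19 < g
    g = val
    g = g <= h
    if val <= y and y == 35:
        y = val == val
        y *= 11 // h
    width = [g % weight for weight in g]
    print(val)
    width += 20
    return width

width = [g % weight for weight in g]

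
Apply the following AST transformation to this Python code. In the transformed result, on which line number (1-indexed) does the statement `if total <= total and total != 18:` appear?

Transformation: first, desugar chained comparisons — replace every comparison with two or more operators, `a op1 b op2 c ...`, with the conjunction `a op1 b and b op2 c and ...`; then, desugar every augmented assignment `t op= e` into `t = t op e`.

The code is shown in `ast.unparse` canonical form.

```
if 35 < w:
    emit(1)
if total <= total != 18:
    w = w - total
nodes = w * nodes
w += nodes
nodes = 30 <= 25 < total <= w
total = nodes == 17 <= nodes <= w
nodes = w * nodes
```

Transformed code:
if 35 < w:
    emit(1)
if total <= total and total != 18:
    w = w - total
nodes = w * nodes
w = w + nodes
nodes = 30 <= 25 and 25 < total and (total <= w)
total = nodes == 17 and 17 <= nodes and (nodes <= w)
nodes = w * nodes

3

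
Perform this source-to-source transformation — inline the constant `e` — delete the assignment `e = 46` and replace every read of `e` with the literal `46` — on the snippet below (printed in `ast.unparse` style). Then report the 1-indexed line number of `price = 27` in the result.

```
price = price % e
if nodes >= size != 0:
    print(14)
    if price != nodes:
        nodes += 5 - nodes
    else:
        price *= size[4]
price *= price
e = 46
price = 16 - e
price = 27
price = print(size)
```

Transformed code:
price = price % 46
if nodes >= size != 0:
    print(14)
    if price != nodes:
        nodes += 5 - nodes
    else:
        price *= size[4]
price *= price
price = 16 - 46
price = 27
price = print(size)

10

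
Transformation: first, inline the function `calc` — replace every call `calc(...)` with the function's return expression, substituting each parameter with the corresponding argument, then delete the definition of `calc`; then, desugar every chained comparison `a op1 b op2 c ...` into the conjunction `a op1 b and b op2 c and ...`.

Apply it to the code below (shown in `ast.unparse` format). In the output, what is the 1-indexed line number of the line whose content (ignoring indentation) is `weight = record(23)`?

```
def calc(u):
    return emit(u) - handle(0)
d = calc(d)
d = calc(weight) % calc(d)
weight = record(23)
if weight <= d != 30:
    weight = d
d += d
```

Transformed code:
d = emit(d) - handle(0)
d = (emit(weight) - handle(0)) % (emit(d) - handle(0))
weight = record(23)
if weight <= d and d != 30:
    weight = d
d += d

3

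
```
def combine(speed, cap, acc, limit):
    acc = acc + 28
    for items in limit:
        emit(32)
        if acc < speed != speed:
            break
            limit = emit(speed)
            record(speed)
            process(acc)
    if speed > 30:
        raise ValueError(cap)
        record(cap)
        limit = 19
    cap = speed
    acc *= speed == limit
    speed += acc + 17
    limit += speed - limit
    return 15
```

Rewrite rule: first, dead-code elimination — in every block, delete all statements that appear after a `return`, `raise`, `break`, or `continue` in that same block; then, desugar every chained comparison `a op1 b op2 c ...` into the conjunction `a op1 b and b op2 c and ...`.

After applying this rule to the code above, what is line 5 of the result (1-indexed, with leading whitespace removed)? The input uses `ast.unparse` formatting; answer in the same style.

if acc < speed and speed != speed:

Transformed code:
def combine(speed, cap, acc, limit):
    acc = acc + 28
    for items in limit:
        emit(32)
        if acc < speed and speed != speed:
            break
    if speed > 30:
        raise ValueError(cap)
    cap = speed
    acc *= speed == limit
    speed += acc + 17
    limit += speed - limit
    return 15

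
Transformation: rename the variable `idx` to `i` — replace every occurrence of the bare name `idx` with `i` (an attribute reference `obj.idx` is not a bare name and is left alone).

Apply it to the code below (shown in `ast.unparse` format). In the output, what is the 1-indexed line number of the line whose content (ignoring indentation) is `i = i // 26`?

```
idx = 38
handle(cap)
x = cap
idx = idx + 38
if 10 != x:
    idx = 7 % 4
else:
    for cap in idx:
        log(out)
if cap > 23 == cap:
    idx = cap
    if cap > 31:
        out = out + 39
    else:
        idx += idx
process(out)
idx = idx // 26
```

Transformed code:
i = 38
handle(cap)
x = cap
i = i + 38
if 10 != x:
    i = 7 % 4
else:
    for cap in i:
        log(out)
if cap > 23 == cap:
    i = cap
    if cap > 31:
        out = out + 39
    else:
        i += i
process(out)
i = i // 26

17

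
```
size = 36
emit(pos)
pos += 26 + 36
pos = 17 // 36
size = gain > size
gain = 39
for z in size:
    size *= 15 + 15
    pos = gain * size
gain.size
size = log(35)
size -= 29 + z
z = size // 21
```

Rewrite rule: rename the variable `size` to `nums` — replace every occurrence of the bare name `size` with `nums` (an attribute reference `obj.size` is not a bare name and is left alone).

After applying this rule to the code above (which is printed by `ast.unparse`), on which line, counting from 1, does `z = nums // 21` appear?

Transformed code:
nums = 36
emit(pos)
pos += 26 + 36
pos = 17 // 36
nums = gain > nums
gain = 39
for z in nums:
    nums *= 15 + 15
    pos = gain * nums
gain.size
nums = log(35)
nums -= 29 + z
z = nums // 21

13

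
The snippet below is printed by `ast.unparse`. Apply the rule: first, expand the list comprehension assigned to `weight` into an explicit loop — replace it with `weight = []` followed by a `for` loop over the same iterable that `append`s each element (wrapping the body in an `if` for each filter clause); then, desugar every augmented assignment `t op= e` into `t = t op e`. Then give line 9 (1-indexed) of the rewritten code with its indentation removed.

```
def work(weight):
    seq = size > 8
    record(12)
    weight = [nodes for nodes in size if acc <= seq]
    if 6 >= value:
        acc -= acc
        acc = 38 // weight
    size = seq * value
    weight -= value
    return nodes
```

acc = acc - acc

Transformed code:
def work(weight):
    seq = size > 8
    record(12)
    weight = []
    for nodes in size:
        if acc <= seq:
            weight.append(nodes)
    if 6 >= value:
        acc = acc - acc
        acc = 38 // weight
    size = seq * value
    weight = weight - value
    return nodes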